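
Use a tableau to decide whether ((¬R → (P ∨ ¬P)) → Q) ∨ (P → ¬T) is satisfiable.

Initial set: {(((¬R → (P ∨ ¬P)) → Q) ∨ (P → ¬T))}.
(((¬R → (P ∨ ¬P)) → Q) ∨ (P → ¬T)): β-rule — branch into ((¬R → (P ∨ ¬P)) → Q)  //  (P → ¬T).
  branch 1 (add ((¬R → (P ∨ ¬P)) → Q)):
    ((¬R → (P ∨ ¬P)) → Q): β-rule — branch into ¬(¬R → (P ∨ ¬P))  //  Q.
      branch 1.1 (add ¬(¬R → (P ∨ ¬P))):
        ¬(¬R → (P ∨ ¬P)): α-rule — add ¬R, ¬(P ∨ ¬P).
        ¬(P ∨ ¬P): α-rule — add ¬P, ¬¬P.
        × closes — contains both P and ¬P.
      branch 1.2 (add Q):
        ○ open, literals {Q=1}.
  branch 2 (add (P → ¬T)):
    (P → ¬T): β-rule — branch into ¬P  //  ¬T.
      branch 2.1 (add ¬P):
        ○ open, literals {P=0}.
      branch 2.2 (add ¬T):
        ○ open, literals {T=0}.
1 branch closed, 3 open.
An open branch gives a satisfying assignment: Q=1.

Satisfiable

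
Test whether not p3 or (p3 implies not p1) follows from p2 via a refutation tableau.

No

Initial set: {p2; not (not p3 or (p3 implies not p1))}.
not (not p3 or (p3 implies not p1)): α-rule — add not not p3, not (p3 implies not p1).
not (p3 implies not p1): α-rule — add p3, not not p1.
○ open, literals {p1=1, p2=1, p3=1}.
0 branches closed, 1 open.
An open branch gives a countermodel: p1=1, p2=1, p3=1 (unmentioned atoms arbitrary); the premises hold there but the conclusion fails.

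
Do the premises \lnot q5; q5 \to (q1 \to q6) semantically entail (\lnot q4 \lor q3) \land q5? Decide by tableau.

No

Initial set: {\lnot q5; (q5 \to (q1 \to q6)); \lnot ((\lnot q4 \lor q3) \land q5)}.
(q5 \to (q1 \to q6)): β-rule — branch into \lnot q5  //  (q1 \to q6).
  branch 1 (add \lnot q5):
    \lnot ((\lnot q4 \lor q3) \land q5): β-rule — branch into \lnot (\lnot q4 \lor q3)  //  \lnot q5.
      branch 1.1 (add \lnot (\lnot q4 \lor q3)):
        \lnot (\lnot q4 \lor q3): α-rule — add \lnot \lnot q4, \lnot q3.
        ○ open, literals {q3=false, q4=true, q5=false}.
      branch 1.2 (add \lnot q5):
        ○ open, literals {q5=false}.
  branch 2 (add (q1 \to q6)):
    \lnot ((\lnot q4 \lor q3) \land q5): β-rule — branch into \lnot (\lnot q4 \lor q3)  //  \lnot q5.
      branch 2.1 (add \lnot (\lnot q4 \lor q3)):
        \lnot (\lnot q4 \lor q3): α-rule — add \lnot \lnot q4, \lnot q3.
        (q1 \to q6): β-rule — branch into \lnot q1  //  q6.
          branch 2.1.1 (add \lnot q1):
            ○ open, literals {q1=false, q3=false, q4=true, q5=false}.
          branch 2.1.2 (add q6):
            ○ open, literals {q3=false, q4=true, q5=false, q6=true}.
      branch 2.2 (add \lnot q5):
        (q1 \to q6): β-rule — branch into \lnot q1  //  q6.
          branch 2.2.1 (add \lnot q1):
            ○ open, literals {q1=false, q5=false}.
          branch 2.2.2 (add q6):
            ○ open, literals {q5=false, q6=true}.
0 branches closed, 6 open.
An open branch gives a countermodel: q3=false, q4=true, q5=false (unmentioned atoms arbitrary); the premises hold there but the conclusion fails.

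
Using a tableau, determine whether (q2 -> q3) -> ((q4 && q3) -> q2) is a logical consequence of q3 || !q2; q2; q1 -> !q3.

Initial set: {(q3 || !q2); q2; (q1 -> !q3); !((q2 -> q3) -> ((q4 && q3) -> q2))}.
!((q2 -> q3) -> ((q4 && q3) -> q2)): α-rule — add (q2 -> q3), !((q4 && q3) -> q2).
!((q4 && q3) -> q2): α-rule — add (q4 && q3), !q2.
× closes — contains both q2 and !q2.
All 1 branch closes.
Every branch closed, so the premises entail the conclusion.

Yes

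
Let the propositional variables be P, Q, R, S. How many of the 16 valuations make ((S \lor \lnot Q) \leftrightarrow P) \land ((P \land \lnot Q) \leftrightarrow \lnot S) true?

Initial set: {(((S \lor \lnot Q) \leftrightarrow P) \land ((P \land \lnot Q) \leftrightarrow \lnot S))}.
(((S \lor \lnot Q) \leftrightarrow P) \land ((P \land \lnot Q) \leftrightarrow \lnot S)): α-rule — add ((S \lor \lnot Q) \leftrightarrow P), ((P \land \lnot Q) \leftrightarrow \lnot S).
((S \lor \lnot Q) \leftrightarrow P): β-rule — branch into (S \lor \lnot Q), P  //  \lnot (S \lor \lnot Q), \lnot P.
  branch 1 (add (S \lor \lnot Q), P):
    ((P \land \lnot Q) \leftrightarrow \lnot S): β-rule — branch into (P \land \lnot Q), \lnot S  //  \lnot (P \land \lnot Q), \lnot \lnot S.
      branch 1.1 (add (P \land \lnot Q), \lnot S):
        (P \land \lnot Q): α-rule — add P, \lnot Q.
        (S \lor \lnot Q): β-rule — branch into S  //  \lnot Q.
          branch 1.1.1 (add S):
            × closes — contains both S and \lnot S.
          branch 1.1.2 (add \lnot Q):
            ○ open, literals {P=T, Q=F, S=F}.
      branch 1.2 (add \lnot (P \land \lnot Q), \lnot \lnot S):
        (S \lor \lnot Q): β-rule — branch into S  //  \lnot Q.
          branch 1.2.1 (add S):
            \lnot (P \land \lnot Q): β-rule — branch into \lnot P  //  \lnot \lnot Q.
              branch 1.2.1.1 (add \lnot P):
                × closes — contains both P and \lnot P.
              branch 1.2.1.2 (add \lnot \lnot Q):
                ○ open, literals {P=T, Q=T, S=T}.
          branch 1.2.2 (add \lnot Q):
            \lnot (P \land \lnot Q): β-rule — branch into \lnot P  //  \lnot \lnot Q.
              branch 1.2.2.1 (add \lnot P):
                × closes — contains both P and \lnot P.
              branch 1.2.2.2 (add \lnot \lnot Q):
                × closes — contains both Q and \lnot Q.
  branch 2 (add \lnot (S \lor \lnot Q), \lnot P):
    \lnot (S \lor \lnot Q): α-rule — add \lnot S, \lnot \lnot Q.
    ((P \land \lnot Q) \leftrightarrow \lnot S): β-rule — branch into (P \land \lnot Q), \lnot S  //  \lnot (P \land \lnot Q), \lnot \lnot S.
      branch 2.1 (add (P \land \lnot Q), \lnot S):
        (P \land \lnot Q): α-rule — add P, \lnot Q.
        × closes — contains both P and \lnot P.
      branch 2.2 (add \lnot (P \land \lnot Q), \lnot \lnot S):
        × closes — contains both S and \lnot S.
6 branches closed, 2 open.
Each open branch fixes some atoms; the unmentioned ones are free. Counting distinct full assignments: branch {P=T, Q=F, S=F} (R) contributes 2 new; branch {P=T, Q=T, S=T} (R) contributes 2 new. Total: 4.

4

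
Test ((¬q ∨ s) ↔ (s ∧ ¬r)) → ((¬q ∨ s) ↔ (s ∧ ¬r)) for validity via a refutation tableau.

Valid

Assume the negation and expand:
Initial set: {¬(((¬q ∨ s) ↔ (s ∧ ¬r)) → ((¬q ∨ s) ↔ (s ∧ ¬r)))}.
¬(((¬q ∨ s) ↔ (s ∧ ¬r)) → ((¬q ∨ s) ↔ (s ∧ ¬r))): α-rule — add ((¬q ∨ s) ↔ (s ∧ ¬r)), ¬((¬q ∨ s) ↔ (s ∧ ¬r)).
((¬q ∨ s) ↔ (s ∧ ¬r)): β-rule — branch into (¬q ∨ s), (s ∧ ¬r)  //  ¬(¬q ∨ s), ¬(s ∧ ¬r).
  branch 1 (add (¬q ∨ s), (s ∧ ¬r)):
    (s ∧ ¬r): α-rule — add s, ¬r.
    ¬((¬q ∨ s) ↔ (s ∧ ¬r)): β-rule — branch into (¬q ∨ s), ¬(s ∧ ¬r)  //  ¬(¬q ∨ s), (s ∧ ¬r).
      branch 1.1 (add (¬q ∨ s), ¬(s ∧ ¬r)):
        (¬q ∨ s): β-rule — branch into ¬q  //  s.
          branch 1.1.1 (add ¬q):
            (¬q ∨ s): β-rule — branch into ¬q  //  s.
              branch 1.1.1.1 (add ¬q):
                ¬(s ∧ ¬r): β-rule — branch into ¬s  //  ¬¬r.
                  branch 1.1.1.1.1 (add ¬s):
                    × closes — contains both s and ¬s.
                  branch 1.1.1.1.2 (add ¬¬r):
                    × closes — contains both r and ¬r.
              branch 1.1.1.2 (add s):
                ¬(s ∧ ¬r): β-rule — branch into ¬s  //  ¬¬r.
                  branch 1.1.1.2.1 (add ¬s):
                    × closes — contains both s and ¬s.
                  branch 1.1.1.2.2 (add ¬¬r):
                    × closes — contains both r and ¬r.
          branch 1.1.2 (add s):
            (¬q ∨ s): β-rule — branch into ¬q  //  s.
              branch 1.1.2.1 (add ¬q):
                ¬(s ∧ ¬r): β-rule — branch into ¬s  //  ¬¬r.
                  branch 1.1.2.1.1 (add ¬s):
                    × closes — contains both s and ¬s.
                  branch 1.1.2.1.2 (add ¬¬r):
                    × closes — contains both r and ¬r.
              branch 1.1.2.2 (add s):
                ¬(s ∧ ¬r): β-rule — branch into ¬s  //  ¬¬r.
                  branch 1.1.2.2.1 (add ¬s):
                    × closes — contains both s and ¬s.
                  branch 1.1.2.2.2 (add ¬¬r):
                    × closes — contains both r and ¬r.
      branch 1.2 (add ¬(¬q ∨ s), (s ∧ ¬r)):
        ¬(¬q ∨ s): α-rule — add ¬¬q, ¬s.
        × closes — contains both s and ¬s.
  branch 2 (add ¬(¬q ∨ s), ¬(s ∧ ¬r)):
    ¬(¬q ∨ s): α-rule — add ¬¬q, ¬s.
    ¬((¬q ∨ s) ↔ (s ∧ ¬r)): β-rule — branch into (¬q ∨ s), ¬(s ∧ ¬r)  //  ¬(¬q ∨ s), (s ∧ ¬r).
      branch 2.1 (add (¬q ∨ s), ¬(s ∧ ¬r)):
        ¬(s ∧ ¬r): β-rule — branch into ¬s  //  ¬¬r.
          branch 2.1.1 (add ¬s):
            (¬q ∨ s): β-rule — branch into ¬q  //  s.
              branch 2.1.1.1 (add ¬q):
                × closes — contains both q and ¬q.
              branch 2.1.1.2 (add s):
                × closes — contains both s and ¬s.
          branch 2.1.2 (add ¬¬r):
            (¬q ∨ s): β-rule — branch into ¬q  //  s.
              branch 2.1.2.1 (add ¬q):
                × closes — contains both q and ¬q.
              branch 2.1.2.2 (add s):
                × closes — contains both s and ¬s.
      branch 2.2 (add ¬(¬q ∨ s), (s ∧ ¬r)):
        ¬(¬q ∨ s): α-rule — add ¬¬q, ¬s.
        (s ∧ ¬r): α-rule — add s, ¬r.
        × closes — contains both s and ¬s.
All 14 branches close.
Every branch closed, so the negation is unsatisfiable and the formula is valid.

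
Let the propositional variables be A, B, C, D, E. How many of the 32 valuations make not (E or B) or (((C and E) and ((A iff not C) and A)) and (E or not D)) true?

8

Initial set: {(not (E or B) or (((C and E) and ((A iff not C) and A)) and (E or not D)))}.
(not (E or B) or (((C and E) and ((A iff not C) and A)) and (E or not D))): β-rule — branch into not (E or B)  //  (((C and E) and ((A iff not C) and A)) and (E or not D)).
  branch 1 (add not (E or B)):
    not (E or B): α-rule — add not E, not B.
    ○ open, literals {B=F, E=F}.
  branch 2 (add (((C and E) and ((A iff not C) and A)) and (E or not D))):
    (((C and E) and ((A iff not C) and A)) and (E or not D)): α-rule — add ((C and E) and ((A iff not C) and A)), (E or not D).
    ((C and E) and ((A iff not C) and A)): α-rule — add (C and E), ((A iff not C) and A).
    (C and E): α-rule — add C, E.
    ((A iff not C) and A): α-rule — add (A iff not C), A.
    (E or not D): β-rule — branch into E  //  not D.
      branch 2.1 (add E):
        (A iff not C): β-rule — branch into A, not C  //  not A, not not C.
          branch 2.1.1 (add A, not C):
            × closes — contains both C and not C.
          branch 2.1.2 (add not A, not not C):
            × closes — contains both A and not A.
      branch 2.2 (add not D):
        (A iff not C): β-rule — branch into A, not C  //  not A, not not C.
          branch 2.2.1 (add A, not C):
            × closes — contains both C and not C.
          branch 2.2.2 (add not A, not not C):
            × closes — contains both A and not A.
4 branches closed, 1 open.
Each open branch fixes some atoms; the unmentioned ones are free. Counting distinct full assignments: branch {B=F, E=F} (A, C, D) contributes 8 new. Total: 8.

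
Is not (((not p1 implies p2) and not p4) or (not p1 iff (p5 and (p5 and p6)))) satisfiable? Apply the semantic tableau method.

Satisfiable

Initial set: {not (((not p1 implies p2) and not p4) or (not p1 iff (p5 and (p5 and p6))))}.
not (((not p1 implies p2) and not p4) or (not p1 iff (p5 and (p5 and p6)))): α-rule — add not ((not p1 implies p2) and not p4), not (not p1 iff (p5 and (p5 and p6))).
not ((not p1 implies p2) and not p4): β-rule — branch into not (not p1 implies p2)  //  not not p4.
  branch 1 (add not (not p1 implies p2)):
    not (not p1 implies p2): α-rule — add not p1, not p2.
    not (not p1 iff (p5 and (p5 and p6))): β-rule — branch into not p1, not (p5 and (p5 and p6))  //  not not p1, (p5 and (p5 and p6)).
      branch 1.1 (add not p1, not (p5 and (p5 and p6))):
        not (p5 and (p5 and p6)): β-rule — branch into not p5  //  not (p5 and p6).
          branch 1.1.1 (add not p5):
            ○ open, literals {p1=F, p2=F, p5=F}.
          branch 1.1.2 (add not (p5 and p6)):
            not (p5 and p6): β-rule — branch into not p5  //  not p6.
              branch 1.1.2.1 (add not p5):
                ○ open, literals {p1=F, p2=F, p5=F}.
              branch 1.1.2.2 (add not p6):
                ○ open, literals {p1=F, p2=F, p6=F}.
      branch 1.2 (add not not p1, (p5 and (p5 and p6))):
        × closes — contains both p1 and not p1.
  branch 2 (add not not p4):
    not (not p1 iff (p5 and (p5 and p6))): β-rule — branch into not p1, not (p5 and (p5 and p6))  //  not not p1, (p5 and (p5 and p6)).
      branch 2.1 (add not p1, not (p5 and (p5 and p6))):
        not (p5 and (p5 and p6)): β-rule — branch into not p5  //  not (p5 and p6).
          branch 2.1.1 (add not p5):
            ○ open, literals {p1=F, p4=T, p5=F}.
          branch 2.1.2 (add not (p5 and p6)):
            not (p5 and p6): β-rule — branch into not p5  //  not p6.
              branch 2.1.2.1 (add not p5):
                ○ open, literals {p1=F, p4=T, p5=F}.
              branch 2.1.2.2 (add not p6):
                ○ open, literals {p1=F, p4=T, p6=F}.
      branch 2.2 (add not not p1, (p5 and (p5 and p6))):
        (p5 and (p5 and p6)): α-rule — add p5, (p5 and p6).
        (p5 and p6): α-rule — add p5, p6.
        ○ open, literals {p1=T, p4=T, p5=T, p6=T}.
1 branch closed, 7 open.
An open branch gives a satisfying assignment: p1=F, p2=F, p5=F.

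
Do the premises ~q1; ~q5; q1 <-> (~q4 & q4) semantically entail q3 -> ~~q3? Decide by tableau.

Initial set: {~q1; ~q5; (q1 <-> (~q4 & q4)); ~(q3 -> ~~q3)}.
~(q3 -> ~~q3): α-rule — add q3, ~~~q3.
~~~q3: drop double negation, giving ~q3.
× closes — contains both q3 and ~q3.
All 1 branch closes.
Every branch closed, so the premises entail the conclusion.

Yes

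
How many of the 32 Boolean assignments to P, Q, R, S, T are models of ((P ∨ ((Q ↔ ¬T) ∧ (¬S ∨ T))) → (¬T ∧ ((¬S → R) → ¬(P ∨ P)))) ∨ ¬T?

Initial set: {(((P ∨ ((Q ↔ ¬T) ∧ (¬S ∨ T))) → (¬T ∧ ((¬S → R) → ¬(P ∨ P)))) ∨ ¬T)}.
(((P ∨ ((Q ↔ ¬T) ∧ (¬S ∨ T))) → (¬T ∧ ((¬S → R) → ¬(P ∨ P)))) ∨ ¬T): β-rule — branch into ((P ∨ ((Q ↔ ¬T) ∧ (¬S ∨ T))) → (¬T ∧ ((¬S → R) → ¬(P ∨ P))))  //  ¬T.
  branch 1 (add ((P ∨ ((Q ↔ ¬T) ∧ (¬S ∨ T))) → (¬T ∧ ((¬S → R) → ¬(P ∨ P))))):
    ((P ∨ ((Q ↔ ¬T) ∧ (¬S ∨ T))) → (¬T ∧ ((¬S → R) → ¬(P ∨ P)))): β-rule — branch into ¬(P ∨ ((Q ↔ ¬T) ∧ (¬S ∨ T)))  //  (¬T ∧ ((¬S → R) → ¬(P ∨ P))).
      branch 1.1 (add ¬(P ∨ ((Q ↔ ¬T) ∧ (¬S ∨ T)))):
        ¬(P ∨ ((Q ↔ ¬T) ∧ (¬S ∨ T))): α-rule — add ¬P, ¬((Q ↔ ¬T) ∧ (¬S ∨ T)).
        ¬((Q ↔ ¬T) ∧ (¬S ∨ T)): β-rule — branch into ¬(Q ↔ ¬T)  //  ¬(¬S ∨ T).
          branch 1.1.1 (add ¬(Q ↔ ¬T)):
            ¬(Q ↔ ¬T): β-rule — branch into Q, ¬¬T  //  ¬Q, ¬T.
              branch 1.1.1.1 (add Q, ¬¬T):
                ○ open, literals {P=false, Q=true, T=true}.
              branch 1.1.1.2 (add ¬Q, ¬T):
                ○ open, literals {P=false, Q=false, T=false}.
          branch 1.1.2 (add ¬(¬S ∨ T)):
            ¬(¬S ∨ T): α-rule — add ¬¬S, ¬T.
            ○ open, literals {P=false, S=true, T=false}.
      branch 1.2 (add (¬T ∧ ((¬S → R) → ¬(P ∨ P)))):
        (¬T ∧ ((¬S → R) → ¬(P ∨ P))): α-rule — add ¬T, ((¬S → R) → ¬(P ∨ P)).
        ((¬S → R) → ¬(P ∨ P)): β-rule — branch into ¬(¬S → R)  //  ¬(P ∨ P).
          branch 1.2.1 (add ¬(¬S → R)):
            ¬(¬S → R): α-rule — add ¬S, ¬R.
            ○ open, literals {R=false, S=false, T=false}.
          branch 1.2.2 (add ¬(P ∨ P)):
            ¬(P ∨ P): α-rule — add ¬P, ¬P.
            ○ open, literals {P=false, T=false}.
  branch 2 (add ¬T):
    ○ open, literals {T=false}.
0 branches closed, 6 open.
Each open branch fixes some atoms; the unmentioned ones are free. Counting distinct full assignments: branch {P=false, Q=true, T=true} (R, S) contributes 4 new; branch {P=false, Q=false, T=false} (R, S) contributes 4 new; branch {P=false, S=true, T=false} (Q, R) contributes 2 new; branch {R=false, S=false, T=false} (P, Q) contributes 3 new; branch {P=false, T=false} (Q, R, S) contributes 1 new; branch {T=false} (P, Q, R, S) contributes 6 new. Total: 20.

20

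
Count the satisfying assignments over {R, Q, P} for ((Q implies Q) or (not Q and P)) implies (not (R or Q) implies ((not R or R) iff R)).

6

Initial set: {(((Q implies Q) or (not Q and P)) implies (not (R or Q) implies ((not R or R) iff R)))}.
(((Q implies Q) or (not Q and P)) implies (not (R or Q) implies ((not R or R) iff R))): β-rule — branch into not ((Q implies Q) or (not Q and P))  //  (not (R or Q) implies ((not R or R) iff R)).
  branch 1 (add not ((Q implies Q) or (not Q and P))):
    not ((Q implies Q) or (not Q and P)): α-rule — add not (Q implies Q), not (not Q and P).
    not (Q implies Q): α-rule — add Q, not Q.
    × closes — contains both Q and not Q.
  branch 2 (add (not (R or Q) implies ((not R or R) iff R))):
    (not (R or Q) implies ((not R or R) iff R)): β-rule — branch into not not (R or Q)  //  ((not R or R) iff R).
      branch 2.1 (add not not (R or Q)):
        not not (R or Q): β-rule — branch into R  //  Q.
          branch 2.1.1 (add R):
            ○ open, literals {R=T}.
          branch 2.1.2 (add Q):
            ○ open, literals {Q=T}.
      branch 2.2 (add ((not R or R) iff R)):
        ((not R or R) iff R): β-rule — branch into (not R or R), R  //  not (not R or R), not R.
          branch 2.2.1 (add (not R or R), R):
            (not R or R): β-rule — branch into not R  //  R.
              branch 2.2.1.1 (add not R):
                × closes — contains both R and not R.
              branch 2.2.1.2 (add R):
                ○ open, literals {R=T}.
          branch 2.2.2 (add not (not R or R), not R):
            not (not R or R): α-rule — add not not R, not R.
            × closes — contains both R and not R.
3 branches closed, 3 open.
Each open branch fixes some atoms; the unmentioned ones are free. Counting distinct full assignments: branch {R=T} (Q, P) contributes 4 new; branch {Q=T} (R, P) contributes 2 new; branch {R=T} (Q, P) contributes 0 new. Total: 6.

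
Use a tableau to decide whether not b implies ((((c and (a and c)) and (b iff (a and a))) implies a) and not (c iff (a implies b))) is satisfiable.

Initial set: {(not b implies ((((c and (a and c)) and (b iff (a and a))) implies a) and not (c iff (a implies b))))}.
(not b implies ((((c and (a and c)) and (b iff (a and a))) implies a) and not (c iff (a implies b)))): β-rule — branch into not not b  //  ((((c and (a and c)) and (b iff (a and a))) implies a) and not (c iff (a implies b))).
  branch 1 (add not not b):
    ○ open, literals {b=true}.
  branch 2 (add ((((c and (a and c)) and (b iff (a and a))) implies a) and not (c iff (a implies b)))):
    ((((c and (a and c)) and (b iff (a and a))) implies a) and not (c iff (a implies b))): α-rule — add (((c and (a and c)) and (b iff (a and a))) implies a), not (c iff (a implies b)).
    (((c and (a and c)) and (b iff (a and a))) implies a): β-rule — branch into not ((c and (a and c)) and (b iff (a and a)))  //  a.
      branch 2.1 (add not ((c and (a and c)) and (b iff (a and a)))):
        not (c iff (a implies b)): β-rule — branch into c, not (a implies b)  //  not c, (a implies b).
          branch 2.1.1 (add c, not (a implies b)):
            not (a implies b): α-rule — add a, not b.
            not ((c and (a and c)) and (b iff (a and a))): β-rule — branch into not (c and (a and c))  //  not (b iff (a and a)).
              branch 2.1.1.1 (add not (c and (a and c))):
                not (c and (a and c)): β-rule — branch into not c  //  not (a and c).
                  branch 2.1.1.1.1 (add not c):
                    × closes — contains both c and not c.
                  branch 2.1.1.1.2 (add not (a and c)):
                    not (a and c): β-rule — branch into not a  //  not c.
                      branch 2.1.1.1.2.1 (add not a):
                        × closes — contains both a and not a.
                      branch 2.1.1.1.2.2 (add not c):
                        × closes — contains both c and not c.
              branch 2.1.1.2 (add not (b iff (a and a))):
                not (b iff (a and a)): β-rule — branch into b, not (a and a)  //  not b, (a and a).
                  branch 2.1.1.2.1 (add b, not (a and a)):
                    × closes — contains both b and not b.
                  branch 2.1.1.2.2 (add not b, (a and a)):
                    (a and a): α-rule — add a, a.
                    ○ open, literals {a=true, b=false, c=true}.
          branch 2.1.2 (add not c, (a implies b)):
            not ((c and (a and c)) and (b iff (a and a))): β-rule — branch into not (c and (a and c))  //  not (b iff (a and a)).
              branch 2.1.2.1 (add not (c and (a and c))):
                (a implies b): β-rule — branch into not a  //  b.
                  branch 2.1.2.1.1 (add not a):
                    not (c and (a and c)): β-rule — branch into not c  //  not (a and c).
                      branch 2.1.2.1.1.1 (add not c):
                        ○ open, literals {a=false, c=false}.
                      branch 2.1.2.1.1.2 (add not (a and c)):
                        not (a and c): β-rule — branch into not a  //  not c.
                          branch 2.1.2.1.1.2.1 (add not a):
                            ○ open, literals {a=false, c=false}.
                          branch 2.1.2.1.1.2.2 (add not c):
                            ○ open, literals {a=false, c=false}.
                  branch 2.1.2.1.2 (add b):
                    not (c and (a and c)): β-rule — branch into not c  //  not (a and c).
                      branch 2.1.2.1.2.1 (add not c):
                        ○ open, literals {b=true, c=false}.
                      branch 2.1.2.1.2.2 (add not (a and c)):
                        not (a and c): β-rule — branch into not a  //  not c.
                          branch 2.1.2.1.2.2.1 (add not a):
                            ○ open, literals {a=false, b=true, c=false}.
                          branch 2.1.2.1.2.2.2 (add not c):
                            ○ open, literals {b=true, c=false}.
              branch 2.1.2.2 (add not (b iff (a and a))):
                (a implies b): β-rule — branch into not a  //  b.
                  branch 2.1.2.2.1 (add not a):
                    not (b iff (a and a)): β-rule — branch into b, not (a and a)  //  not b, (a and a).
                      branch 2.1.2.2.1.1 (add b, not (a and a)):
                        not (a and a): β-rule — branch into not a  //  not a.
                          branch 2.1.2.2.1.1.1 (add not a):
                            ○ open, literals {a=false, b=true, c=false}.
                          branch 2.1.2.2.1.1.2 (add not a):
                            ○ open, literals {a=false, b=true, c=false}.
                      branch 2.1.2.2.1.2 (add not b, (a and a)):
                        (a and a): α-rule — add a, a.
                        × closes — contains both a and not a.
                  branch 2.1.2.2.2 (add b):
                    not (b iff (a and a)): β-rule — branch into b, not (a and a)  //  not b, (a and a).
                      branch 2.1.2.2.2.1 (add b, not (a and a)):
                        not (a and a): β-rule — branch into not a  //  not a.
                          branch 2.1.2.2.2.1.1 (add not a):
                            ○ open, literals {a=false, b=true, c=false}.
                          branch 2.1.2.2.2.1.2 (add not a):
                            ○ open, literals {a=false, b=true, c=false}.
                      branch 2.1.2.2.2.2 (add not b, (a and a)):
                        × closes — contains both b and not b.
      branch 2.2 (add a):
        not (c iff (a implies b)): β-rule — branch into c, not (a implies b)  //  not c, (a implies b).
          branch 2.2.1 (add c, not (a implies b)):
            not (a implies b): α-rule — add a, not b.
            ○ open, literals {a=true, b=false, c=true}.
          branch 2.2.2 (add not c, (a implies b)):
            (a implies b): β-rule — branch into not a  //  b.
              branch 2.2.2.1 (add not a):
                × closes — contains both a and not a.
              branch 2.2.2.2 (add b):
                ○ open, literals {a=true, b=true, c=false}.
7 branches closed, 14 open.
An open branch gives a satisfying assignment: b=true.

Satisfiable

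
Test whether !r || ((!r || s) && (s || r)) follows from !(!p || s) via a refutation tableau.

Initial set: {!(!p || s); !(!r || ((!r || s) && (s || r)))}.
!(!p || s): α-rule — add !!p, !s.
!(!r || ((!r || s) && (s || r))): α-rule — add !!r, !((!r || s) && (s || r)).
!((!r || s) && (s || r)): β-rule — branch into !(!r || s)  //  !(s || r).
  branch 1 (add !(!r || s)):
    !(!r || s): α-rule — add !!r, !s.
    ○ open, literals {p=T, r=T, s=F}.
  branch 2 (add !(s || r)):
    !(s || r): α-rule — add !s, !r.
    × closes — contains both r and !r.
1 branch closed, 1 open.
An open branch gives a countermodel: p=T, r=T, s=F (unmentioned atoms arbitrary); the premises hold there but the conclusion fails.

No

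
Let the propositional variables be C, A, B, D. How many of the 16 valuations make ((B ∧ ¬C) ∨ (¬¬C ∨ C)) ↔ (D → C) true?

12

Initial set: {T (((B ∧ ¬C) ∨ (¬¬C ∨ C)) ↔ (D → C))}.
T (((B ∧ ¬C) ∨ (¬¬C ∨ C)) ↔ (D → C)): β-rule — branch into T ((B ∧ ¬C) ∨ (¬¬C ∨ C)), T (D → C)  //  F ((B ∧ ¬C) ∨ (¬¬C ∨ C)), F (D → C).
  branch 1 (add T ((B ∧ ¬C) ∨ (¬¬C ∨ C)), T (D → C)):
    T ((B ∧ ¬C) ∨ (¬¬C ∨ C)): β-rule — branch into T (B ∧ ¬C)  //  T (¬¬C ∨ C).
      branch 1.1 (add T (B ∧ ¬C)):
        T (B ∧ ¬C): α-rule — add T B, T ¬C.
        T (D → C): β-rule — branch into F D  //  T C.
          branch 1.1.1 (add F D):
            ○ open, literals {B=true, C=false, D=false}.
          branch 1.1.2 (add T C):
            × closes — contains both C and ¬C.
      branch 1.2 (add T (¬¬C ∨ C)):
        T (D → C): β-rule — branch into F D  //  T C.
          branch 1.2.1 (add F D):
            T (¬¬C ∨ C): β-rule — branch into T ¬¬C  //  T C.
              branch 1.2.1.1 (add T ¬¬C):
                T ¬¬C: drop double negation, giving T C.
                ○ open, literals {C=true, D=false}.
              branch 1.2.1.2 (add T C):
                ○ open, literals {C=true, D=false}.
          branch 1.2.2 (add T C):
            T (¬¬C ∨ C): β-rule — branch into T ¬¬C  //  T C.
              branch 1.2.2.1 (add T ¬¬C):
                T ¬¬C: drop double negation, giving T C.
                ○ open, literals {C=true}.
              branch 1.2.2.2 (add T C):
                ○ open, literals {C=true}.
  branch 2 (add F ((B ∧ ¬C) ∨ (¬¬C ∨ C)), F (D → C)):
    F ((B ∧ ¬C) ∨ (¬¬C ∨ C)): α-rule — add F (B ∧ ¬C), F (¬¬C ∨ C).
    F (D → C): α-rule — add T D, F C.
    F (¬¬C ∨ C): α-rule — add F ¬¬C, F C.
    F ¬¬C: drop double negation, giving F C.
    F (B ∧ ¬C): β-rule — branch into F B  //  F ¬C.
      branch 2.1 (add F B):
        ○ open, literals {B=false, C=false, D=true}.
      branch 2.2 (add F ¬C):
        × closes — contains both C and ¬C.
2 branches closed, 6 open.
Each open branch fixes some atoms; the unmentioned ones are free. Counting distinct full assignments: branch {B=true, C=false, D=false} (A) contributes 2 new; branch {C=true, D=false} (A, B) contributes 4 new; branch {C=true, D=false} (A, B) contributes 0 new; branch {C=true} (A, B, D) contributes 4 new; branch {C=true} (A, B, D) contributes 0 new; branch {B=false, C=false, D=true} (A) contributes 2 new. Total: 12.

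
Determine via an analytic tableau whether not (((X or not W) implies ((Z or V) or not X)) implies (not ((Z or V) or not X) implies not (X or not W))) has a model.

Initial set: {not (((X or not W) implies ((Z or V) or not X)) implies (not ((Z or V) or not X) implies not (X or not W)))}.
not (((X or not W) implies ((Z or V) or not X)) implies (not ((Z or V) or not X) implies not (X or not W))): α-rule — add ((X or not W) implies ((Z or V) or not X)), not (not ((Z or V) or not X) implies not (X or not W)).
not (not ((Z or V) or not X) implies not (X or not W)): α-rule — add not ((Z or V) or not X), not not (X or not W).
not ((Z or V) or not X): α-rule — add not (Z or V), not not X.
not (Z or V): α-rule — add not Z, not V.
((X or not W) implies ((Z or V) or not X)): β-rule — branch into not (X or not W)  //  ((Z or V) or not X).
  branch 1 (add not (X or not W)):
    not (X or not W): α-rule — add not X, not not W.
    × closes — contains both X and not X.
  branch 2 (add ((Z or V) or not X)):
    not not (X or not W): β-rule — branch into X  //  not W.
      branch 2.1 (add X):
        ((Z or V) or not X): β-rule — branch into (Z or V)  //  not X.
          branch 2.1.1 (add (Z or V)):
            (Z or V): β-rule — branch into Z  //  V.
              branch 2.1.1.1 (add Z):
                × closes — contains both Z and not Z.
              branch 2.1.1.2 (add V):
                × closes — contains both V and not V.
          branch 2.1.2 (add not X):
            × closes — contains both X and not X.
      branch 2.2 (add not W):
        ((Z or V) or not X): β-rule — branch into (Z or V)  //  not X.
          branch 2.2.1 (add (Z or V)):
            (Z or V): β-rule — branch into Z  //  V.
              branch 2.2.1.1 (add Z):
                × closes — contains both Z and not Z.
              branch 2.2.1.2 (add V):
                × closes — contains both V and not V.
          branch 2.2.2 (add not X):
            × closes — contains both X and not X.
All 7 branches close.
Every branch closed; the formula is unsatisfiable.

Unsatisfiable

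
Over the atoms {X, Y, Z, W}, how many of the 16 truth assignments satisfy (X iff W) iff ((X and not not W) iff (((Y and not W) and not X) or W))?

Initial set: {T ((X iff W) iff ((X and not not W) iff (((Y and not W) and not X) or W)))}.
T ((X iff W) iff ((X and not not W) iff (((Y and not W) and not X) or W))): β-rule — branch into T (X iff W), T ((X and not not W) iff (((Y and not W) and not X) or W))  //  F (X iff W), F ((X and not not W) iff (((Y and not W) and not X) or W)).
  branch 1 (add T (X iff W), T ((X and not not W) iff (((Y and not W) and not X) or W))):
    T (X iff W): β-rule — branch into T X, T W  //  F X, F W.
      branch 1.1 (add T X, T W):
        T ((X and not not W) iff (((Y and not W) and not X) or W)): β-rule — branch into T (X and not not W), T (((Y and not W) and not X) or W)  //  F (X and not not W), F (((Y and not W) and not X) or W).
          branch 1.1.1 (add T (X and not not W), T (((Y and not W) and not X) or W)):
            T (X and not not W): α-rule — add T X, T not not W.
            T not not W: drop double negation, giving T W.
            T (((Y and not W) and not X) or W): β-rule — branch into T ((Y and not W) and not X)  //  T W.
              branch 1.1.1.1 (add T ((Y and not W) and not X)):
                T ((Y and not W) and not X): α-rule — add T (Y and not W), T not X.
                × closes — contains both X and not X.
              branch 1.1.1.2 (add T W):
                ○ open, literals {W=1, X=1}.
          branch 1.1.2 (add F (X and not not W), F (((Y and not W) and not X) or W)):
            F (((Y and not W) and not X) or W): α-rule — add F ((Y and not W) and not X), F W.
            × closes — contains both W and not W.
      branch 1.2 (add F X, F W):
        T ((X and not not W) iff (((Y and not W) and not X) or W)): β-rule — branch into T (X and not not W), T (((Y and not W) and not X) or W)  //  F (X and not not W), F (((Y and not W) and not X) or W).
          branch 1.2.1 (add T (X and not not W), T (((Y and not W) and not X) or W)):
            T (X and not not W): α-rule — add T X, T not not W.
            × closes — contains both X and not X.
          branch 1.2.2 (add F (X and not not W), F (((Y and not W) and not X) or W)):
            F (((Y and not W) and not X) or W): α-rule — add F ((Y and not W) and not X), F W.
            F (X and not not W): β-rule — branch into F X  //  F not not W.
              branch 1.2.2.1 (add F X):
                F ((Y and not W) and not X): β-rule — branch into F (Y and not W)  //  F not X.
                  branch 1.2.2.1.1 (add F (Y and not W)):
                    F (Y and not W): β-rule — branch into F Y  //  F not W.
                      branch 1.2.2.1.1.1 (add F Y):
                        ○ open, literals {W=0, X=0, Y=0}.
                      branch 1.2.2.1.1.2 (add F not W):
                        × closes — contains both W and not W.
                  branch 1.2.2.1.2 (add F not X):
                    × closes — contains both X and not X.
              branch 1.2.2.2 (add F not not W):
                F not not W: drop double negation, giving F W.
                F ((Y and not W) and not X): β-rule — branch into F (Y and not W)  //  F not X.
                  branch 1.2.2.2.1 (add F (Y and not W)):
                    F (Y and not W): β-rule — branch into F Y  //  F not W.
                      branch 1.2.2.2.1.1 (add F Y):
                        ○ open, literals {W=0, X=0, Y=0}.
                      branch 1.2.2.2.1.2 (add F not W):
                        × closes — contains both W and not W.
                  branch 1.2.2.2.2 (add F not X):
                    × closes — contains both X and not X.
  branch 2 (add F (X iff W), F ((X and not not W) iff (((Y and not W) and not X) or W))):
    F (X iff W): β-rule — branch into T X, F W  //  F X, T W.
      branch 2.1 (add T X, F W):
        F ((X and not not W) iff (((Y and not W) and not X) or W)): β-rule — branch into T (X and not not W), F (((Y and not W) and not X) or W)  //  F (X and not not W), T (((Y and not W) and not X) or W).
          branch 2.1.1 (add T (X and not not W), F (((Y and not W) and not X) or W)):
            T (X and not not W): α-rule — add T X, T not not W.
            F (((Y and not W) and not X) or W): α-rule — add F ((Y and not W) and not X), F W.
            T not not W: drop double negation, giving T W.
            × closes — contains both W and not W.
          branch 2.1.2 (add F (X and not not W), T (((Y and not W) and not X) or W)):
            F (X and not not W): β-rule — branch into F X  //  F not not W.
              branch 2.1.2.1 (add F X):
                × closes — contains both X and not X.
              branch 2.1.2.2 (add F not not W):
                F not not W: drop double negation, giving F W.
                T (((Y and not W) and not X) or W): β-rule — branch into T ((Y and not W) and not X)  //  T W.
                  branch 2.1.2.2.1 (add T ((Y and not W) and not X)):
                    T ((Y and not W) and not X): α-rule — add T (Y and not W), T not X.
                    × closes — contains both X and not X.
                  branch 2.1.2.2.2 (add T W):
                    × closes — contains both W and not W.
      branch 2.2 (add F X, T W):
        F ((X and not not W) iff (((Y and not W) and not X) or W)): β-rule — branch into T (X and not not W), F (((Y and not W) and not X) or W)  //  F (X and not not W), T (((Y and not W) and not X) or W).
          branch 2.2.1 (add T (X and not not W), F (((Y and not W) and not X) or W)):
            T (X and not not W): α-rule — add T X, T not not W.
            × closes — contains both X and not X.
          branch 2.2.2 (add F (X and not not W), T (((Y and not W) and not X) or W)):
            F (X and not not W): β-rule — branch into F X  //  F not not W.
              branch 2.2.2.1 (add F X):
                T (((Y and not W) and not X) or W): β-rule — branch into T ((Y and not W) and not X)  //  T W.
                  branch 2.2.2.1.1 (add T ((Y and not W) and not X)):
                    T ((Y and not W) and not X): α-rule — add T (Y and not W), T not X.
                    T (Y and not W): α-rule — add T Y, T not W.
                    × closes — contains both W and not W.
                  branch 2.2.2.1.2 (add T W):
                    ○ open, literals {W=1, X=0}.
              branch 2.2.2.2 (add F not not W):
                F not not W: drop double negation, giving F W.
                × closes — contains both W and not W.
14 branches closed, 4 open.
Each open branch fixes some atoms; the unmentioned ones are free. Counting distinct full assignments: branch {W=1, X=1} (Y, Z) contributes 4 new; branch {W=0, X=0, Y=0} (Z) contributes 2 new; branch {W=0, X=0, Y=0} (Z) contributes 0 new; branch {W=1, X=0} (Y, Z) contributes 4 new. Total: 10.

10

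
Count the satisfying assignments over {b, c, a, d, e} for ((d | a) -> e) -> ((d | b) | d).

Initial set: {(((d | a) -> e) -> ((d | b) | d))}.
(((d | a) -> e) -> ((d | b) | d)): β-rule — branch into ~((d | a) -> e)  //  ((d | b) | d).
  branch 1 (add ~((d | a) -> e)):
    ~((d | a) -> e): α-rule — add (d | a), ~e.
    (d | a): β-rule — branch into d  //  a.
      branch 1.1 (add d):
        ○ open, literals {d=1, e=0}.
      branch 1.2 (add a):
        ○ open, literals {a=1, e=0}.
  branch 2 (add ((d | b) | d)):
    ((d | b) | d): β-rule — branch into (d | b)  //  d.
      branch 2.1 (add (d | b)):
        (d | b): β-rule — branch into d  //  b.
          branch 2.1.1 (add d):
            ○ open, literals {d=1}.
          branch 2.1.2 (add b):
            ○ open, literals {b=1}.
      branch 2.2 (add d):
        ○ open, literals {d=1}.
0 branches closed, 5 open.
Each open branch fixes some atoms; the unmentioned ones are free. Counting distinct full assignments: branch {d=1, e=0} (b, c, a) contributes 8 new; branch {a=1, e=0} (b, c, d) contributes 4 new; branch {d=1} (b, c, a, e) contributes 8 new; branch {b=1} (c, a, d, e) contributes 6 new; branch {d=1} (b, c, a, e) contributes 0 new. Total: 26.

26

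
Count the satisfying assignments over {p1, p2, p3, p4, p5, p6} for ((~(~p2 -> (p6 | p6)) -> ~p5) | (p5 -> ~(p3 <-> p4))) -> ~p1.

Initial set: {(((~(~p2 -> (p6 | p6)) -> ~p5) | (p5 -> ~(p3 <-> p4))) -> ~p1)}.
(((~(~p2 -> (p6 | p6)) -> ~p5) | (p5 -> ~(p3 <-> p4))) -> ~p1): β-rule — branch into ~((~(~p2 -> (p6 | p6)) -> ~p5) | (p5 -> ~(p3 <-> p4)))  //  ~p1.
  branch 1 (add ~((~(~p2 -> (p6 | p6)) -> ~p5) | (p5 -> ~(p3 <-> p4)))):
    ~((~(~p2 -> (p6 | p6)) -> ~p5) | (p5 -> ~(p3 <-> p4))): α-rule — add ~(~(~p2 -> (p6 | p6)) -> ~p5), ~(p5 -> ~(p3 <-> p4)).
    ~(~(~p2 -> (p6 | p6)) -> ~p5): α-rule — add ~(~p2 -> (p6 | p6)), ~~p5.
    ~(p5 -> ~(p3 <-> p4)): α-rule — add p5, ~~(p3 <-> p4).
    ~(~p2 -> (p6 | p6)): α-rule — add ~p2, ~(p6 | p6).
    ~(p6 | p6): α-rule — add ~p6, ~p6.
    ~~(p3 <-> p4): β-rule — branch into p3, p4  //  ~p3, ~p4.
      branch 1.1 (add p3, p4):
        ○ open, literals {p2=0, p3=1, p4=1, p5=1, p6=0}.
      branch 1.2 (add ~p3, ~p4):
        ○ open, literals {p2=0, p3=0, p4=0, p5=1, p6=0}.
  branch 2 (add ~p1):
    ○ open, literals {p1=0}.
0 branches closed, 3 open.
Each open branch fixes some atoms; the unmentioned ones are free. Counting distinct full assignments: branch {p2=0, p3=1, p4=1, p5=1, p6=0} (p1) contributes 2 new; branch {p2=0, p3=0, p4=0, p5=1, p6=0} (p1) contributes 2 new; branch {p1=0} (p2, p3, p4, p5, p6) contributes 30 new. Total: 34.

34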